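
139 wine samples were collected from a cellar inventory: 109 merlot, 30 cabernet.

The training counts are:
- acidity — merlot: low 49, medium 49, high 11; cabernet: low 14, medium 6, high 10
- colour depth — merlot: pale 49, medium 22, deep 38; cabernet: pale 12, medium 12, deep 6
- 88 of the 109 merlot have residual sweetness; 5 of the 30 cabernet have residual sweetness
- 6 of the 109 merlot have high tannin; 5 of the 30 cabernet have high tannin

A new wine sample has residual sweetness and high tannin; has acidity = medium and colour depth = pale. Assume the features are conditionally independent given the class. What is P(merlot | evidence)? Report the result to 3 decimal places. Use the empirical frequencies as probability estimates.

0.936

merlot: (109/139) × (49/109) × (49/109) × (88/109) × (6/109) ≈ 0.00704258
cabernet: (30/139) × (6/30) × (12/30) × (5/30) × (5/30) ≈ 0.000479616
P(merlot | x) = 0.00704258 / 0.007522196 ≈ 0.936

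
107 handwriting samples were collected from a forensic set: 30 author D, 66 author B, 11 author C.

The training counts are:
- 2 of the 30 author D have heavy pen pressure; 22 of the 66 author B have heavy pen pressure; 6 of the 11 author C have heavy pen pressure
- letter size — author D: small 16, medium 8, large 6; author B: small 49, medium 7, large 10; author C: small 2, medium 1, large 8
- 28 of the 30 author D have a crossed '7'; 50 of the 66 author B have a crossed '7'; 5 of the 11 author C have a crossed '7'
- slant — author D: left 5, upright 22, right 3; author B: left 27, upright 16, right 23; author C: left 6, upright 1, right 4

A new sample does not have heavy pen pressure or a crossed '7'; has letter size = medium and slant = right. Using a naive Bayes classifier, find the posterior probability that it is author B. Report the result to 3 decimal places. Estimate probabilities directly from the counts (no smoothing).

author D: (30/107) × (28/30) × (8/30) × (2/30) × (3/30) ≈ 0.000465213
author B: (66/107) × (44/66) × (7/66) × (16/66) × (23/66) ≈ 0.00368454
author C: (11/107) × (5/11) × (1/11) × (6/11) × (4/11) ≈ 0.000842596
P(author B | x) = 0.00368454 / 0.004992349 ≈ 0.738

0.738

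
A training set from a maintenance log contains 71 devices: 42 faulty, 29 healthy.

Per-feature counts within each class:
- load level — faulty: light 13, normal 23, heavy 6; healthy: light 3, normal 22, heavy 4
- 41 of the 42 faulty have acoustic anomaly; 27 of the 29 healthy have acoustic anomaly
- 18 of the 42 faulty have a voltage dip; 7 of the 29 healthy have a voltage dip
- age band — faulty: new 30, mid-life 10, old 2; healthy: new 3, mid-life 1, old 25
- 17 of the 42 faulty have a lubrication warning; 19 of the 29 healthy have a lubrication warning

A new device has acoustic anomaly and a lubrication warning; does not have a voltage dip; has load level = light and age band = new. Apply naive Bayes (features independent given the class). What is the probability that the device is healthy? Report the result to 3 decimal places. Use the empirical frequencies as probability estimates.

faulty: (42/71) × (13/42) × (41/42) × (24/42) × (30/42) × (17/42) ≈ 0.0295293
healthy: (29/71) × (3/29) × (27/29) × (22/29) × (3/29) × (19/29) ≈ 0.0020227
P(healthy | x) = 0.0020227 / 0.031552 ≈ 0.064

0.064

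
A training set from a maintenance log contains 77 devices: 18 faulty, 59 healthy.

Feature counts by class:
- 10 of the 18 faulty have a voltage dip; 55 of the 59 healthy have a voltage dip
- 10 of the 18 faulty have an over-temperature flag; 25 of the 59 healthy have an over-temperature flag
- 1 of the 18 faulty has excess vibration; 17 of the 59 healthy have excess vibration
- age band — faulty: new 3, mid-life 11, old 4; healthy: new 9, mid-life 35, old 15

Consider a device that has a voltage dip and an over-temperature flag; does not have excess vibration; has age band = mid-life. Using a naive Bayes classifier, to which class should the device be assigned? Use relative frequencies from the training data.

healthy

faulty: (18/77) × (10/18) × (10/18) × (17/18) × (11/18) ≈ 0.0416422
healthy: (59/77) × (55/59) × (25/59) × (42/59) × (35/59) ≈ 0.127812
Highest score → healthy.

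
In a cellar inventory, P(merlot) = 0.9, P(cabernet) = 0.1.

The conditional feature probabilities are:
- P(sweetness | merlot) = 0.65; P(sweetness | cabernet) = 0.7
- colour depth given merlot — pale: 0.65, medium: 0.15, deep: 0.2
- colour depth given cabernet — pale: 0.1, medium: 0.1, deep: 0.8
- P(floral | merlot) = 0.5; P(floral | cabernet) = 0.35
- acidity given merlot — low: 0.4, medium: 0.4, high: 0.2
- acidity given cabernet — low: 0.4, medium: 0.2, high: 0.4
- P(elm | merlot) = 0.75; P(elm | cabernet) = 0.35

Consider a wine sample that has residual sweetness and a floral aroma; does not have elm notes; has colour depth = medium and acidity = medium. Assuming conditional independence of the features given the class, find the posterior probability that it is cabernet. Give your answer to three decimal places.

merlot: 0.9 × 0.65 × 0.15 × 0.5 × 0.4 × (1−0.75) = 0.0043875
cabernet: 0.1 × 0.7 × 0.1 × 0.35 × 0.2 × (1−0.35) = 0.0003185
P(cabernet | x) = 0.0003185 / 0.004706 ≈ 0.068

0.068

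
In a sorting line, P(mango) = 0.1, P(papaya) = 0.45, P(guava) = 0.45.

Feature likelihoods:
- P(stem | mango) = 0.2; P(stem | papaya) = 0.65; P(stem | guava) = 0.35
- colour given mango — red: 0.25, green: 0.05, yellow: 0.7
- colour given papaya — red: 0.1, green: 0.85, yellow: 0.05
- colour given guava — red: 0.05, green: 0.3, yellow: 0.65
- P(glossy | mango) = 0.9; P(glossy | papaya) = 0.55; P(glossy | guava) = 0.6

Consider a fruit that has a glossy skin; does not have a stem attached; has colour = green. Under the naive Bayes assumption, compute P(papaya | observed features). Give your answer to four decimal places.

0.5669

mango: 0.1 × (1−0.2) × 0.05 × 0.9 = 0.0036
papaya: 0.45 × (1−0.65) × 0.85 × 0.55 = 0.07363125
guava: 0.45 × (1−0.35) × 0.3 × 0.6 = 0.05265
P(papaya | x) = 0.07363125 / 0.12988125 ≈ 0.5669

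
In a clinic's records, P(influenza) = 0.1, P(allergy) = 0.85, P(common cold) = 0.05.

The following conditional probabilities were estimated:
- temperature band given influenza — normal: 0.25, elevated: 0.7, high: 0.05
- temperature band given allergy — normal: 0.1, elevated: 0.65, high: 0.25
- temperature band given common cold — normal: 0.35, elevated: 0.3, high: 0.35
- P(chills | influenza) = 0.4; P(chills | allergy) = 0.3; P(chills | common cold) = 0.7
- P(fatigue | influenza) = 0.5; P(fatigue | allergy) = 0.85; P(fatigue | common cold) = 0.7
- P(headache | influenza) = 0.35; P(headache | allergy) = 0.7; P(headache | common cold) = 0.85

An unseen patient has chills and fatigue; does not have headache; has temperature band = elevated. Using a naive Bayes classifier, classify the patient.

allergy

influenza: 0.1 × 0.7 × 0.4 × 0.5 × (1−0.35) = 0.0091
allergy: 0.85 × 0.65 × 0.3 × 0.85 × (1−0.7) = 0.04226625
common cold: 0.05 × 0.3 × 0.7 × 0.7 × (1−0.85) = 0.0011025
Highest score → allergy.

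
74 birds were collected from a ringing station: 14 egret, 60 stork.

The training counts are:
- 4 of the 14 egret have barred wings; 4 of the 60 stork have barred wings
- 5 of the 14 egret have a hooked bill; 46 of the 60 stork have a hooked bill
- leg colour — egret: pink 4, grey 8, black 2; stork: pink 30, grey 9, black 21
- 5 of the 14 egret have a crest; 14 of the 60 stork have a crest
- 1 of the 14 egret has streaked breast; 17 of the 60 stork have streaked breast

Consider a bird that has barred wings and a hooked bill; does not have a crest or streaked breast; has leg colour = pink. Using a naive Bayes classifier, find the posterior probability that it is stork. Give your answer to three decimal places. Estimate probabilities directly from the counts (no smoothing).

egret: (14/74) × (4/14) × (5/14) × (4/14) × (9/14) × (13/14) ≈ 0.00329255
stork: (60/74) × (4/60) × (46/60) × (30/60) × (46/60) × (43/60) ≈ 0.0113849
P(stork | x) = 0.0113849 / 0.01467745 ≈ 0.776

0.776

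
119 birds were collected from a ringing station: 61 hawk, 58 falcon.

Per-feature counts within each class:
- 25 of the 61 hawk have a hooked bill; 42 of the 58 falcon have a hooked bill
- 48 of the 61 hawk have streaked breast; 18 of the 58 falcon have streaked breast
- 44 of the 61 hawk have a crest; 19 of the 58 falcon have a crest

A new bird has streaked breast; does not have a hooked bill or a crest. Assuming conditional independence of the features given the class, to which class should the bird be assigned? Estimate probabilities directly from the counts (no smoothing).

hawk

hawk: (61/119) × (36/61) × (48/61) × (17/61) ≈ 0.0663416
falcon: (58/119) × (16/58) × (18/58) × (39/58) ≈ 0.0280578
Highest score → hawk.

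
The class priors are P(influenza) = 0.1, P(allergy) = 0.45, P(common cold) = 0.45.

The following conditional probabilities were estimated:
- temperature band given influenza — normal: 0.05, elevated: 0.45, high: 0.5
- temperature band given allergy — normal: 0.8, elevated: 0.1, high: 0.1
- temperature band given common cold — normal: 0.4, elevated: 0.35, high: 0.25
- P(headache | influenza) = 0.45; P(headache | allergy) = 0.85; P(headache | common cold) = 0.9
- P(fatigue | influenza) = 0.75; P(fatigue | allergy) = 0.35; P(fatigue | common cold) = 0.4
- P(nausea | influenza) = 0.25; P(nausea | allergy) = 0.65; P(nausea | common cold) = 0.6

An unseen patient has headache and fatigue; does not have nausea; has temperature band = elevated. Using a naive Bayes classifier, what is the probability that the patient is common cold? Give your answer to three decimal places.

influenza: 0.1 × 0.45 × 0.45 × 0.75 × (1−0.25) = 0.011390625
allergy: 0.45 × 0.1 × 0.85 × 0.35 × (1−0.65) = 0.004685625
common cold: 0.45 × 0.35 × 0.9 × 0.4 × (1−0.6) = 0.02268
P(common cold | x) = 0.02268 / 0.03875625 ≈ 0.585

0.585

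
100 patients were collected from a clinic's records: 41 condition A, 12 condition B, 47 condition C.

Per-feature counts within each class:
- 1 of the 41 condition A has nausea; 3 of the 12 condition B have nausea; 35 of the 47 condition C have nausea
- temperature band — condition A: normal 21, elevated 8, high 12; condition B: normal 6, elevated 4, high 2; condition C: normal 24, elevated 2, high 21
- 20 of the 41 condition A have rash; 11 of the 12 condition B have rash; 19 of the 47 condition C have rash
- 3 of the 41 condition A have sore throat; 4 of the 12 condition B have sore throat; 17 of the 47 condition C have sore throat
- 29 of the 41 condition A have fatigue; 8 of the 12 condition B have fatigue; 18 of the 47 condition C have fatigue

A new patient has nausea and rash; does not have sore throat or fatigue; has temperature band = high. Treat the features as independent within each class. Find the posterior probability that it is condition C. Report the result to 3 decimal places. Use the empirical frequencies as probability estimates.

condition A: (41/100) × (1/41) × (12/41) × (20/41) × (38/41) × (12/41) ≈ 0.000387294
condition B: (12/100) × (3/12) × (2/12) × (11/12) × (8/12) × (4/12) ≈ 0.00101852
condition C: (47/100) × (35/47) × (21/47) × (19/47) × (30/47) × (29/47) ≈ 0.0248982
P(condition C | x) = 0.0248982 / 0.026304014 ≈ 0.947

0.947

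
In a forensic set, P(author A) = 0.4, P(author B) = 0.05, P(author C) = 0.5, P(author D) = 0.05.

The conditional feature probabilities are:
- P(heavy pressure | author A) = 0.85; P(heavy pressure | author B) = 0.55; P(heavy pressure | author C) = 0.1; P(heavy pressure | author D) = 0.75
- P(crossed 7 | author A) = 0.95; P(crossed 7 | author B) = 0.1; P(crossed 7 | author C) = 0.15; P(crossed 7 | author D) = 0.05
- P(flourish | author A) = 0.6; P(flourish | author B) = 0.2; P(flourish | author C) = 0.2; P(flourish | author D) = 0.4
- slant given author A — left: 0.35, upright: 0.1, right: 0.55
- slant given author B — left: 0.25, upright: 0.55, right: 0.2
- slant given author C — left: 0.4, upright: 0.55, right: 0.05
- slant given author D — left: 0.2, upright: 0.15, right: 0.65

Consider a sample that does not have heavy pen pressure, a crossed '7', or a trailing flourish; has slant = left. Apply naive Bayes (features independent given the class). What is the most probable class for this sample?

author C

author A: 0.4 × (1−0.85) × (1−0.95) × (1−0.6) × 0.35 = 0.00042
author B: 0.05 × (1−0.55) × (1−0.1) × (1−0.2) × 0.25 = 0.00405
author C: 0.5 × (1−0.1) × (1−0.15) × (1−0.2) × 0.4 = 0.1224
author D: 0.05 × (1−0.75) × (1−0.05) × (1−0.4) × 0.2 = 0.001425
Highest score → author C.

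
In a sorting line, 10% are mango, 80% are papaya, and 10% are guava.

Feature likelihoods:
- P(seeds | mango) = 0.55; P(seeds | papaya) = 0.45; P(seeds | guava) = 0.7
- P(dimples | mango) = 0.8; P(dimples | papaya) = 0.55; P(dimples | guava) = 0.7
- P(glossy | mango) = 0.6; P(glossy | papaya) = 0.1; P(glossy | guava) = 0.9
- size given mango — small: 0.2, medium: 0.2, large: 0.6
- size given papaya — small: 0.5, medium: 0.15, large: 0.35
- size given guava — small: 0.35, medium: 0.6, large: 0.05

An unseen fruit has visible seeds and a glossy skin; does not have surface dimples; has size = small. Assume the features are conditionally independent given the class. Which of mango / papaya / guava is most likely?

papaya

mango: 0.1 × 0.55 × (1−0.8) × 0.6 × 0.2 = 0.00132
papaya: 0.8 × 0.45 × (1−0.55) × 0.1 × 0.5 = 0.0081
guava: 0.1 × 0.7 × (1−0.7) × 0.9 × 0.35 = 0.006615
Highest score → papaya.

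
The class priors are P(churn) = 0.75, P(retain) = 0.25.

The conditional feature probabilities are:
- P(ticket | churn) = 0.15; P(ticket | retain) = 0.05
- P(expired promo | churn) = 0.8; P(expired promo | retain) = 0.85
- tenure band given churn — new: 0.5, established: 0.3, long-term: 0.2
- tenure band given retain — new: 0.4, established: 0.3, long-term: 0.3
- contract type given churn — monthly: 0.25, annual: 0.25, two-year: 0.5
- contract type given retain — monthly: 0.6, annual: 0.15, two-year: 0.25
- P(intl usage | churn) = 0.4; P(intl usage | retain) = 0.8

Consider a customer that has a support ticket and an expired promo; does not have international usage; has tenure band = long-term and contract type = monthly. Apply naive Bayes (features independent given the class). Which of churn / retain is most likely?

churn

churn: 0.75 × 0.15 × 0.8 × 0.2 × 0.25 × (1−0.4) = 0.0027
retain: 0.25 × 0.05 × 0.85 × 0.3 × 0.6 × (1−0.8) = 0.0003825
Highest score → churn.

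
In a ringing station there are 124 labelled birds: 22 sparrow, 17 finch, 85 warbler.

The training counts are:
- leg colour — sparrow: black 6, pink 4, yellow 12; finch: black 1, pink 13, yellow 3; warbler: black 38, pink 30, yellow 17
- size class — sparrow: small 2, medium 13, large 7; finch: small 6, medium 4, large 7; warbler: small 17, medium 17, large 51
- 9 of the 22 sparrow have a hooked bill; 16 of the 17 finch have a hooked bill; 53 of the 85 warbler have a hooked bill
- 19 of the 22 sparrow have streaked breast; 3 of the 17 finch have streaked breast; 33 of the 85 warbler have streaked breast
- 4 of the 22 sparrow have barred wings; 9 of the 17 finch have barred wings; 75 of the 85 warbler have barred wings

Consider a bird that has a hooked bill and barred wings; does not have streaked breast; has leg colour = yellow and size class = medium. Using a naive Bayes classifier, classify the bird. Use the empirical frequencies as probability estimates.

warbler

sparrow: (22/124) × (12/22) × (13/22) × (9/22) × (3/22) × (4/22) ≈ 0.000580011
finch: (17/124) × (3/17) × (4/17) × (16/17) × (14/17) × (9/17) ≈ 0.0023359
warbler: (85/124) × (17/85) × (17/85) × (53/85) × (52/85) × (75/85) ≈ 0.00922871
Highest score → warbler.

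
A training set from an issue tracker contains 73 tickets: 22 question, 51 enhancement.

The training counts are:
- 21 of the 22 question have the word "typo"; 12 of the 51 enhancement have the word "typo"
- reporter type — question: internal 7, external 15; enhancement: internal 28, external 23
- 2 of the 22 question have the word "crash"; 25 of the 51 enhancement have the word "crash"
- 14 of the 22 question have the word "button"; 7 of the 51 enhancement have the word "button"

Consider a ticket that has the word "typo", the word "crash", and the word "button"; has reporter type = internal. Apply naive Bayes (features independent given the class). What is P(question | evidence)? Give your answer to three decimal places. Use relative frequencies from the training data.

question: (22/73) × (21/22) × (7/22) × (2/22) × (14/22) ≈ 0.00529523
enhancement: (51/73) × (12/51) × (28/51) × (25/51) × (7/51) ≈ 0.00607217
P(question | x) = 0.00529523 / 0.0113674 ≈ 0.466

0.466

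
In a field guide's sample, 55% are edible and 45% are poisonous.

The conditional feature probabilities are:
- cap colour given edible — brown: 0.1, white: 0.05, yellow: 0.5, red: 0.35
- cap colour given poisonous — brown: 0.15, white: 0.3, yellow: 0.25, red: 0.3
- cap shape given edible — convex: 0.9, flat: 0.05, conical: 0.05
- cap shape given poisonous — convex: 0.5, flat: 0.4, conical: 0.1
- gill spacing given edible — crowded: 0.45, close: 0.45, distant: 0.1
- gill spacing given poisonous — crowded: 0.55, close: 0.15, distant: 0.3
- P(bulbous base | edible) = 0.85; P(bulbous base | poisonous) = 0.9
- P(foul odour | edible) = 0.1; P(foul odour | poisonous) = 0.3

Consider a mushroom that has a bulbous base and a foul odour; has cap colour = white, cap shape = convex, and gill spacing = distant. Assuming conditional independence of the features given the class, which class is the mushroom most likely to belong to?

edible: 0.55 × 0.05 × 0.9 × 0.1 × 0.85 × 0.1 = 0.000210375
poisonous: 0.45 × 0.3 × 0.5 × 0.3 × 0.9 × 0.3 = 0.0054675
Highest score → poisonous.

poisonous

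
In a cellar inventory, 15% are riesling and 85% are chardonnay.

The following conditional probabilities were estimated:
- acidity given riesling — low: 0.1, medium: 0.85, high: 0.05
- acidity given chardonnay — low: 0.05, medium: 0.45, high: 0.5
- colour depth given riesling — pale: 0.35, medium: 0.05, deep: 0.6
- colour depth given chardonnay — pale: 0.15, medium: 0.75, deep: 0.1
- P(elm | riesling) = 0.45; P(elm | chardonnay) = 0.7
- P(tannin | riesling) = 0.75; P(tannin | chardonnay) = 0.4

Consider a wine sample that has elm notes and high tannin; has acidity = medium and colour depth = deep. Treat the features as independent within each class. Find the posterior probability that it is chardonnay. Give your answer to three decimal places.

riesling: 0.15 × 0.85 × 0.6 × 0.45 × 0.75 = 0.02581875
chardonnay: 0.85 × 0.45 × 0.1 × 0.7 × 0.4 = 0.01071
P(chardonnay | x) = 0.01071 / 0.03652875 ≈ 0.293

0.293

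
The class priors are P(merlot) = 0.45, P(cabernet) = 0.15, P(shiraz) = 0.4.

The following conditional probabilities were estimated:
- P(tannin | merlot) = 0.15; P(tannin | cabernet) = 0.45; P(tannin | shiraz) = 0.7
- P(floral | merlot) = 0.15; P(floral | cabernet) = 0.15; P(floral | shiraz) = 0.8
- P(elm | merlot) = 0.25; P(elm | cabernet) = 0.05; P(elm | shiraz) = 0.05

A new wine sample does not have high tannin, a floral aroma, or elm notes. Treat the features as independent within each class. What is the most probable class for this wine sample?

merlot

merlot: 0.45 × (1−0.15) × (1−0.15) × (1−0.25) = 0.24384375
cabernet: 0.15 × (1−0.45) × (1−0.15) × (1−0.05) = 0.06661875
shiraz: 0.4 × (1−0.7) × (1−0.8) × (1−0.05) = 0.0228
Highest score → merlot.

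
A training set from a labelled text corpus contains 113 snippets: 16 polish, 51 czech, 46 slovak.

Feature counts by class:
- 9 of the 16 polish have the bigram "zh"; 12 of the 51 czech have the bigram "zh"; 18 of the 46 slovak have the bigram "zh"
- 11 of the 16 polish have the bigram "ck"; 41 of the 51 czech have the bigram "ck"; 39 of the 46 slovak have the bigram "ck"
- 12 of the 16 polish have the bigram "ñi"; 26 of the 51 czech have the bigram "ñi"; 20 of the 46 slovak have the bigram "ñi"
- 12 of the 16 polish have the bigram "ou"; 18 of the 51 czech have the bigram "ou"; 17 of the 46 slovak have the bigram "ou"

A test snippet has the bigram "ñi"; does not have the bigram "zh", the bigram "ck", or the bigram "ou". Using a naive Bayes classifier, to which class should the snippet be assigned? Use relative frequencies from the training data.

czech

polish: (16/113) × (7/16) × (5/16) × (12/16) × (4/16) ≈ 0.0036297
czech: (51/113) × (39/51) × (10/51) × (26/51) × (33/51) ≈ 0.0223235
slovak: (46/113) × (28/46) × (7/46) × (20/46) × (29/46) ≈ 0.0103355
Highest score → czech.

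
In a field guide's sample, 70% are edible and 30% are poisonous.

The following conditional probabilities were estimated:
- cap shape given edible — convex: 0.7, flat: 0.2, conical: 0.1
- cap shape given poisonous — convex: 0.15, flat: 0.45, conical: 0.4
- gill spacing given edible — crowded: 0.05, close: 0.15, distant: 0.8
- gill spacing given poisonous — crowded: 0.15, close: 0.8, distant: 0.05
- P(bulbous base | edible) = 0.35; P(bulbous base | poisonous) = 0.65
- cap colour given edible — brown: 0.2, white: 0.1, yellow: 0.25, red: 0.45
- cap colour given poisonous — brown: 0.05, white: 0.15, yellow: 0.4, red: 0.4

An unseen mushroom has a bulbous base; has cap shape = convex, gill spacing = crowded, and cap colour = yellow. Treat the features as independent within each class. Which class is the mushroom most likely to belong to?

edible: 0.7 × 0.7 × 0.05 × 0.35 × 0.25 = 0.00214375
poisonous: 0.3 × 0.15 × 0.15 × 0.65 × 0.4 = 0.001755
Highest score → edible.

edible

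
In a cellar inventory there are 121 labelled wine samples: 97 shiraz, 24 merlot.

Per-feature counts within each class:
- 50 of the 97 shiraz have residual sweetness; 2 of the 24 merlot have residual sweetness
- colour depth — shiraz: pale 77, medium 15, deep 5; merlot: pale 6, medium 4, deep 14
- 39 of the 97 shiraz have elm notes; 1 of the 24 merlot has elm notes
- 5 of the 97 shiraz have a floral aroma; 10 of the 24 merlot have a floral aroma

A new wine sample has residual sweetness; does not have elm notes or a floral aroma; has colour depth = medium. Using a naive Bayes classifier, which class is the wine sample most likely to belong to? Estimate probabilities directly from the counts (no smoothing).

shiraz

shiraz: (97/121) × (50/97) × (15/97) × (58/97) × (92/97) ≈ 0.036239
merlot: (24/121) × (2/24) × (4/24) × (23/24) × (14/24) ≈ 0.00154002
Highest score → shiraz.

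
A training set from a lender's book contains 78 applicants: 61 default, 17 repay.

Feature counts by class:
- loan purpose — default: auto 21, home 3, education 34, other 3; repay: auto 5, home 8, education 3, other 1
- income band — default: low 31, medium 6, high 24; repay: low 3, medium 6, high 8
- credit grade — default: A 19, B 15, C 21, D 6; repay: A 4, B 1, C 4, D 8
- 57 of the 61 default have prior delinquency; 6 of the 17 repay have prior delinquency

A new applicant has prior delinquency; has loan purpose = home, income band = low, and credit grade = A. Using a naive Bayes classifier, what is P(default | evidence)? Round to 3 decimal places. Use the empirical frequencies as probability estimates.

default: (61/78) × (3/61) × (31/61) × (19/61) × (57/61) ≈ 0.00568889
repay: (17/78) × (8/17) × (3/17) × (4/17) × (6/17) ≈ 0.00150308
P(default | x) = 0.00568889 / 0.00719197 ≈ 0.791

0.791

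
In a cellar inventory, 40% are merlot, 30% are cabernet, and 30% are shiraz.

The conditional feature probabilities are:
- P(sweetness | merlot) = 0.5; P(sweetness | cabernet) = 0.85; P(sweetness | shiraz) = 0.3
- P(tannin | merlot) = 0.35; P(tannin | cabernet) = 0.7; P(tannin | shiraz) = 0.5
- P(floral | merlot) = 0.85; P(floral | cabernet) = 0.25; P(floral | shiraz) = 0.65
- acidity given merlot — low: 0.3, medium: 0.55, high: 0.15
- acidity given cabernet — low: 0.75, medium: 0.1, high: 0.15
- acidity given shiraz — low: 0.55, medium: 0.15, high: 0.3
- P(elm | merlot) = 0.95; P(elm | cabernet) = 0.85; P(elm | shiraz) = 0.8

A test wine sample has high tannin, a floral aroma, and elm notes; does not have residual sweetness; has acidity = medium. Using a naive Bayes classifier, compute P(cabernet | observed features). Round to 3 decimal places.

0.017

merlot: 0.4 × (1−0.5) × 0.35 × 0.85 × 0.55 × 0.95 = 0.03108875
cabernet: 0.3 × (1−0.85) × 0.7 × 0.25 × 0.1 × 0.85 = 0.000669375
shiraz: 0.3 × (1−0.3) × 0.5 × 0.65 × 0.15 × 0.8 = 0.00819
P(cabernet | x) = 0.000669375 / 0.039948125 ≈ 0.017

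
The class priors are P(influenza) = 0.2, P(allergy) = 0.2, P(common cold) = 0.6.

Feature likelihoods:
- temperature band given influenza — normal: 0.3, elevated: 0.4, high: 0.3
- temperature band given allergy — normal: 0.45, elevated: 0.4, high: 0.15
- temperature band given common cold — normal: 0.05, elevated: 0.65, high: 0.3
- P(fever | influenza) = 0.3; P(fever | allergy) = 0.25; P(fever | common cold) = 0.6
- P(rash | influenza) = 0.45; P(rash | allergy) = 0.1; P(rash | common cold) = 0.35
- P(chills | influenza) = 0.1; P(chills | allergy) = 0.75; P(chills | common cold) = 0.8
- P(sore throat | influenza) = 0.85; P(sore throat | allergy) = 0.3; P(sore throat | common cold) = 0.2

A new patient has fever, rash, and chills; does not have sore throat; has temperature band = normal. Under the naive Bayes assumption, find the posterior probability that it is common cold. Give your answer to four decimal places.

influenza: 0.2 × 0.3 × 0.3 × 0.45 × 0.1 × (1−0.85) = 0.0001215
allergy: 0.2 × 0.45 × 0.25 × 0.1 × 0.75 × (1−0.3) = 0.00118125
common cold: 0.6 × 0.05 × 0.6 × 0.35 × 0.8 × (1−0.2) = 0.004032
P(common cold | x) = 0.004032 / 0.00533475 ≈ 0.7558

0.7558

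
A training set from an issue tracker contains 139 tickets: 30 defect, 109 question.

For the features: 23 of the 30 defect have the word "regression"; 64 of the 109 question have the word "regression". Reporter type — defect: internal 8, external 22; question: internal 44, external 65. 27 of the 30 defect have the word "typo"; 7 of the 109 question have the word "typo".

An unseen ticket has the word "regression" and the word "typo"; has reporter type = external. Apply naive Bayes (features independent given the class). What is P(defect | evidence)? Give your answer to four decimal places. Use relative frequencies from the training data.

defect: (30/139) × (23/30) × (22/30) × (27/30) ≈ 0.109209
question: (109/139) × (64/109) × (65/109) × (7/109) ≈ 0.0176329
P(defect | x) = 0.109209 / 0.1268419 ≈ 0.8610

0.8610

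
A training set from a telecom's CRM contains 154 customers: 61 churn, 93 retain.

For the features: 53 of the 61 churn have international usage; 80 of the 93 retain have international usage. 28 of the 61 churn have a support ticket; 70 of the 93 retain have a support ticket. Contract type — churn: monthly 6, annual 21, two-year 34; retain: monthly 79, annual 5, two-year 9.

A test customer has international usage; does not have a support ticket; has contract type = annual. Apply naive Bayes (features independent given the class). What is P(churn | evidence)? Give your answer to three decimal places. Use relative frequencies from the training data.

churn: (61/154) × (53/61) × (33/61) × (21/61) ≈ 0.0640957
retain: (93/154) × (80/93) × (23/93) × (5/93) ≈ 0.00690719
P(churn | x) = 0.0640957 / 0.07100289 ≈ 0.903

0.903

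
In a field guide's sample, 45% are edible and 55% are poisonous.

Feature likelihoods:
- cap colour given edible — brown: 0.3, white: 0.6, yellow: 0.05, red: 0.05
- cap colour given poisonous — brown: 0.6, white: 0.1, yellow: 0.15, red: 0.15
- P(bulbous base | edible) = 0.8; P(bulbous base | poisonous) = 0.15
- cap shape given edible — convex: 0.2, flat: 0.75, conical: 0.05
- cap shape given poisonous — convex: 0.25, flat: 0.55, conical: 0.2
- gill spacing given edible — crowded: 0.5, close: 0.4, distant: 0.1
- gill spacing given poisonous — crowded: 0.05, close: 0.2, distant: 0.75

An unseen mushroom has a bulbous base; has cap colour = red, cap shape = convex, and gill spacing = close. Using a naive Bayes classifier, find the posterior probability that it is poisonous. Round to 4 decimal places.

0.3005

edible: 0.45 × 0.05 × 0.8 × 0.2 × 0.4 = 0.00144
poisonous: 0.55 × 0.15 × 0.15 × 0.25 × 0.2 = 0.00061875
P(poisonous | x) = 0.00061875 / 0.00205875 ≈ 0.3005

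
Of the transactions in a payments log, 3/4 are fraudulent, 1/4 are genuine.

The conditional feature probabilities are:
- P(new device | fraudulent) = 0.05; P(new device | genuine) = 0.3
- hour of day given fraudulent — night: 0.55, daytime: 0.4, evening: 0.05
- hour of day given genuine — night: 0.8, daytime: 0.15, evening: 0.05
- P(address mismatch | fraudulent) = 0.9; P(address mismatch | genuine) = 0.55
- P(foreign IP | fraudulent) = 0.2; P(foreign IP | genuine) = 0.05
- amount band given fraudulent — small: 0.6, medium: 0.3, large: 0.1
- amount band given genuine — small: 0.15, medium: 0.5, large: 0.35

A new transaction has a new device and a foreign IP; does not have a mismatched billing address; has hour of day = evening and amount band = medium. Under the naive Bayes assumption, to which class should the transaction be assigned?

genuine

fraudulent: 0.75 × 0.05 × 0.05 × (1−0.9) × 0.2 × 0.3 = 0.00001125
genuine: 0.25 × 0.3 × 0.05 × (1−0.55) × 0.05 × 0.5 = 0.0000421875
Highest score → genuine.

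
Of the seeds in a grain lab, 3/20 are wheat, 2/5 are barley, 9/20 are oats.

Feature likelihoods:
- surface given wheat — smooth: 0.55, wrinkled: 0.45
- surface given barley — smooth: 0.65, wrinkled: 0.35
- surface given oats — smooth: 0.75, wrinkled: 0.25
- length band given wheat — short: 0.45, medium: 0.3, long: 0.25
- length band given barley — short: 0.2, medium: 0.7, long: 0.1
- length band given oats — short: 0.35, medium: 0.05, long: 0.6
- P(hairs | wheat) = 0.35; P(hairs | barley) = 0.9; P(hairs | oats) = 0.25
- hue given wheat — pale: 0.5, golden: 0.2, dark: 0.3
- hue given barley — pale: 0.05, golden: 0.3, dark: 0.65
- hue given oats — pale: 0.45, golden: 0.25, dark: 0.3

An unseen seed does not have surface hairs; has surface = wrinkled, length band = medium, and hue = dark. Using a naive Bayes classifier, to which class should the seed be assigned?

barley

wheat: 0.15 × 0.45 × 0.3 × (1−0.35) × 0.3 = 0.00394875
barley: 0.4 × 0.35 × 0.7 × (1−0.9) × 0.65 = 0.00637
oats: 0.45 × 0.25 × 0.05 × (1−0.25) × 0.3 = 0.001265625
Highest score → barley.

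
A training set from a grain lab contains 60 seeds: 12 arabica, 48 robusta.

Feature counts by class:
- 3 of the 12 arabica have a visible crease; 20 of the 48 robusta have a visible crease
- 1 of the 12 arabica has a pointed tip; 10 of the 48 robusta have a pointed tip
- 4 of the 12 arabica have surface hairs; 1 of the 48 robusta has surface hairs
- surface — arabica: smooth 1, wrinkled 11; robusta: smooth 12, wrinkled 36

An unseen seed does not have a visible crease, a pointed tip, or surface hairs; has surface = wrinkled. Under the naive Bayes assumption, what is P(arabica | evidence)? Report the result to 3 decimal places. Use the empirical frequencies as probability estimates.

arabica: (12/60) × (9/12) × (11/12) × (8/12) × (11/12) ≈ 0.0840278
robusta: (48/60) × (28/48) × (38/48) × (47/48) × (36/48) ≈ 0.271311
P(arabica | x) = 0.0840278 / 0.3553388 ≈ 0.236

0.236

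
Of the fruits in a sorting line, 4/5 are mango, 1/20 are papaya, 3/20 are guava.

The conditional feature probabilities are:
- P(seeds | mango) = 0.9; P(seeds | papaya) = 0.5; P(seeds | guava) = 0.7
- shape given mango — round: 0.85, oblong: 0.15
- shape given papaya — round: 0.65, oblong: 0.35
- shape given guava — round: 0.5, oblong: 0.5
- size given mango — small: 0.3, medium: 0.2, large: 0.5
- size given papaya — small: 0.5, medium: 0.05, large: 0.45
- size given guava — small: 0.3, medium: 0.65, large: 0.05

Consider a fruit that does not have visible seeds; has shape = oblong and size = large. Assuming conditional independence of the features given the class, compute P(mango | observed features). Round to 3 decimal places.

0.542

mango: 0.8 × (1−0.9) × 0.15 × 0.5 = 0.006
papaya: 0.05 × (1−0.5) × 0.35 × 0.45 = 0.0039375
guava: 0.15 × (1−0.7) × 0.5 × 0.05 = 0.001125
P(mango | x) = 0.006 / 0.0110625 ≈ 0.542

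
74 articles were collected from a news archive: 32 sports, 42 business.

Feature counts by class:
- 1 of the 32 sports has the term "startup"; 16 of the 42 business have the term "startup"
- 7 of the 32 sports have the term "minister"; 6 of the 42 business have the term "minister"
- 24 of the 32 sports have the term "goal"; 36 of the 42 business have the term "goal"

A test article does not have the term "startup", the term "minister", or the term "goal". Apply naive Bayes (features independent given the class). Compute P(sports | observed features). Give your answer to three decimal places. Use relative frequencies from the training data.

0.655

sports: (32/74) × (31/32) × (25/32) × (8/32) ≈ 0.0818201
business: (42/74) × (26/42) × (36/42) × (6/42) ≈ 0.0430226
P(sports | x) = 0.0818201 / 0.1248427 ≈ 0.655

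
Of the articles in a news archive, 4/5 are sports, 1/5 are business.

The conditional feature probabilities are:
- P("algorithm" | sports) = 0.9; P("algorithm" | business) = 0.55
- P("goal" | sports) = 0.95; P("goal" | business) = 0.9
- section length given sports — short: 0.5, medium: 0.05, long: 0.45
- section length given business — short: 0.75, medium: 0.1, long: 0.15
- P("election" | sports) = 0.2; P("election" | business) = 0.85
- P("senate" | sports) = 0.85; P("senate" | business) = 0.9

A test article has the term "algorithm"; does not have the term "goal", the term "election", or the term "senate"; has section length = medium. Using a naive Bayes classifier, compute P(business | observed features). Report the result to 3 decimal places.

sports: 0.8 × 0.9 × (1−0.95) × 0.05 × (1−0.2) × (1−0.85) = 0.000216
business: 0.2 × 0.55 × (1−0.9) × 0.1 × (1−0.85) × (1−0.9) = 0.0000165
P(business | x) = 0.0000165 / 0.0002325 ≈ 0.071

0.071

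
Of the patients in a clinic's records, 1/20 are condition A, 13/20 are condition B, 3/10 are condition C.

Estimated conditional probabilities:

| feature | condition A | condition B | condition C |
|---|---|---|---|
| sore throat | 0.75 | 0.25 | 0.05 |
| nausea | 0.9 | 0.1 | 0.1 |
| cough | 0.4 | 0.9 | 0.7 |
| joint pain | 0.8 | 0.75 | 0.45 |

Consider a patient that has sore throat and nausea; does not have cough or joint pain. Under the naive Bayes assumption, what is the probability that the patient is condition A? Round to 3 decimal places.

0.861

condition A: 0.05 × 0.75 × 0.9 × (1−0.4) × (1−0.8) = 0.00405
condition B: 0.65 × 0.25 × 0.1 × (1−0.9) × (1−0.75) = 0.00040625
condition C: 0.3 × 0.05 × 0.1 × (1−0.7) × (1−0.45) = 0.0002475
P(condition A | x) = 0.00405 / 0.00470375 ≈ 0.861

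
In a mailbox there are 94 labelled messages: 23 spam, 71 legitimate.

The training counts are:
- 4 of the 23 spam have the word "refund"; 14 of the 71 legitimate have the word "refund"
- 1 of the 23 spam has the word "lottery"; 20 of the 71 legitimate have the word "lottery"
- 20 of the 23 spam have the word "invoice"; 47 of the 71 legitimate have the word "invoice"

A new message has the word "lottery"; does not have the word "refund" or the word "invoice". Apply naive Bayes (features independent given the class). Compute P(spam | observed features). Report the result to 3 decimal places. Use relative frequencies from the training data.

spam: (23/94) × (19/23) × (1/23) × (3/23) ≈ 0.00114628
legitimate: (71/94) × (57/71) × (20/71) × (24/71) ≈ 0.0577393
P(spam | x) = 0.00114628 / 0.05888558 ≈ 0.019

0.019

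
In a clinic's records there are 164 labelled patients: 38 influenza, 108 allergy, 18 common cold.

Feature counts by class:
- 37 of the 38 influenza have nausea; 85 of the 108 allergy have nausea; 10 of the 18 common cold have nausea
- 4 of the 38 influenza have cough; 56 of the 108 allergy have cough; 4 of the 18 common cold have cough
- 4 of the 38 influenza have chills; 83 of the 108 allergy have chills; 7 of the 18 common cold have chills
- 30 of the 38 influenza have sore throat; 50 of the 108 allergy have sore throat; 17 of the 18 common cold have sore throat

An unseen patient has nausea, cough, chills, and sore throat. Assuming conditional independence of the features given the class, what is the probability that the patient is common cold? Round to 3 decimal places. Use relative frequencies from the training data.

influenza: (38/164) × (37/38) × (4/38) × (4/38) × (30/38) ≈ 0.00197355
allergy: (108/164) × (85/108) × (56/108) × (83/108) × (50/108) ≈ 0.0956181
common cold: (18/164) × (10/18) × (4/18) × (7/18) × (17/18) ≈ 0.00497675
P(common cold | x) = 0.00497675 / 0.1025684 ≈ 0.049

0.049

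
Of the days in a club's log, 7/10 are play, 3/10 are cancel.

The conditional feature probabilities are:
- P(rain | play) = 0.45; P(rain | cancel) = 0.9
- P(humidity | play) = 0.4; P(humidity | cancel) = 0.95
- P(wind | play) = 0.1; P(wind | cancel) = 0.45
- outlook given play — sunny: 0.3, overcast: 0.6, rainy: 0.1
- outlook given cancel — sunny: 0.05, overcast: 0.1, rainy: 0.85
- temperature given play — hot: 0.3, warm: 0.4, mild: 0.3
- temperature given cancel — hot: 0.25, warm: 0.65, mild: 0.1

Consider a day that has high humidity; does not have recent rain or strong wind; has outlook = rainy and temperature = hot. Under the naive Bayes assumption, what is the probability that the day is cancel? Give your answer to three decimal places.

0.445

play: 0.7 × (1−0.45) × 0.4 × (1−0.1) × 0.1 × 0.3 = 0.004158
cancel: 0.3 × (1−0.9) × 0.95 × (1−0.45) × 0.85 × 0.25 = 0.0033309375
P(cancel | x) = 0.0033309375 / 0.0074889375 ≈ 0.445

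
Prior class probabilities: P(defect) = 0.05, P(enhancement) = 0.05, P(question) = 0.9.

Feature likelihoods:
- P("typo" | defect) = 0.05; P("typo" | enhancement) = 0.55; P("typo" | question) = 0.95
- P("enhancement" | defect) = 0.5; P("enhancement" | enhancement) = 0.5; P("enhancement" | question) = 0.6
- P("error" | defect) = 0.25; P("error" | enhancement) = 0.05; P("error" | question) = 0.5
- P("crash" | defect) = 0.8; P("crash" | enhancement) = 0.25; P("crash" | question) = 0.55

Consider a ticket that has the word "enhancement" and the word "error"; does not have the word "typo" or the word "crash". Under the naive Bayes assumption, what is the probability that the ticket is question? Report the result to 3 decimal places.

0.791

defect: 0.05 × (1−0.05) × 0.5 × 0.25 × (1−0.8) = 0.0011875
enhancement: 0.05 × (1−0.55) × 0.5 × 0.05 × (1−0.25) = 0.000421875
question: 0.9 × (1−0.95) × 0.6 × 0.5 × (1−0.55) = 0.006075
P(question | x) = 0.006075 / 0.007684375 ≈ 0.791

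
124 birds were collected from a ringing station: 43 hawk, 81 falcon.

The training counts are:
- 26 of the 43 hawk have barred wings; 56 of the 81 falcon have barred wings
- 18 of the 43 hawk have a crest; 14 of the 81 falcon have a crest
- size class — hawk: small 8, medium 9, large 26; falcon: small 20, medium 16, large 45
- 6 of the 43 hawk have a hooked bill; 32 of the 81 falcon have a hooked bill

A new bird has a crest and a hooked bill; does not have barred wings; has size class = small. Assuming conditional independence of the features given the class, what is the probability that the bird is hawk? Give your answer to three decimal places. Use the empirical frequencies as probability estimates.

0.305

hawk: (43/124) × (17/43) × (18/43) × (8/43) × (6/43) ≈ 0.00148983
falcon: (81/124) × (25/81) × (14/81) × (20/81) × (32/81) ≈ 0.00339916
P(hawk | x) = 0.00148983 / 0.00488899 ≈ 0.305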